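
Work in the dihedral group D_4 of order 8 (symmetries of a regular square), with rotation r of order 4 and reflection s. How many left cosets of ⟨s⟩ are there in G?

|⟨s⟩| = 2 and |G| = 8.
By Lagrange, [G : H] = |G|/|H| = 8/2 = 4.

4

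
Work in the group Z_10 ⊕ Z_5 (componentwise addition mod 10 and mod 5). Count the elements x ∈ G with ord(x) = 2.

1

An element (a,b) has order lcm(ord(a), ord(b)); count pairs with lcm equal to 2.
Enumerating gives 1 such elements.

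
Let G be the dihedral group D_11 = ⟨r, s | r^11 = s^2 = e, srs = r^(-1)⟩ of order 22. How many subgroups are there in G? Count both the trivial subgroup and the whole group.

|G| = 22, so by Lagrange every subgroup order divides 22. Divisors: 1, 2, 11, 22.
Subgroups by order — order 1: 1; order 2: 11; order 11: 1; order 22: 1.
Total: 1 + 11 + 1 + 1 = 14.

14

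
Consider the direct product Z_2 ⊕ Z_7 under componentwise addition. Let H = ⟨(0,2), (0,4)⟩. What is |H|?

|⟨(0,2)⟩| = 7 and |⟨(0,4)⟩| = 7, so |H| is a multiple of lcm(7, 7) = 7 and divides |G| = 14.
Closing under the operation: H = {(0,0), (0,1), (0,2), (0,3), (0,4), (0,5), (0,6)}, so |H| = 7.

7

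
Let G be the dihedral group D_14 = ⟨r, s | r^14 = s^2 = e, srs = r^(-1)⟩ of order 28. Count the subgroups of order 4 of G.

|G| = 28 and 4 | 28, so subgroups of order 4 are possible by Lagrange.
The subgroups of order 4 are: {e, r^7, r^3s, r^10s}; {e, r^7, r^4s, r^11s}; {e, r^7, r^5s, r^12s}; {e, r^7, r^6s, r^13s}; … (7 in all).
So G has 7 subgroups of order 4.

7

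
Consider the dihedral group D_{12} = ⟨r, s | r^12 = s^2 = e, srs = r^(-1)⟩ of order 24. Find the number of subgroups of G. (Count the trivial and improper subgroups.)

|G| = 24, so by Lagrange every subgroup order divides 24. Divisors: 1, 2, 3, 4, 6, 8, 12, 24.
Subgroups by order — order 1: 1; order 2: 13; order 3: 1; order 4: 7; order 6: 5; order 8: 3; order 12: 3; order 24: 1.
Total: 1 + 13 + 1 + 7 + 5 + 3 + 3 + 1 = 34.

34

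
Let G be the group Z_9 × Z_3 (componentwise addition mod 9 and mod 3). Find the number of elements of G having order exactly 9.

18

An element (a,b) has order lcm(ord(a), ord(b)); count pairs with lcm equal to 9.
Enumerating gives 18 such elements.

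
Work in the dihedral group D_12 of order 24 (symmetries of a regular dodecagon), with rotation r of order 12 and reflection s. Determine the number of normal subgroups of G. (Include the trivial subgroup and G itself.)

G has 34 subgroups. Checking conjugation-invariance by order — order 1: 1/1 normal; order 2: 1/13 normal; order 3: 1/1 normal; order 4: 1/7 normal; order 6: 1/5 normal; order 8: 0/3 normal; order 12: 3/3 normal; order 24: 1/1 normal.
Total normal subgroups: 9.

9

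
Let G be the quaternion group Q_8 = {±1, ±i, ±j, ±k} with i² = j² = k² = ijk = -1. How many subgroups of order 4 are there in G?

3

|G| = 8 and 4 | 8, so subgroups of order 4 are possible by Lagrange.
The subgroups of order 4 are: {1, -1, i, -i}; {1, -1, j, -j}; {1, -1, k, -k}.
So G has 3 subgroups of order 4.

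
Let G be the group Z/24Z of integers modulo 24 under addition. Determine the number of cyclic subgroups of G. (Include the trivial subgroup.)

Each element a generates a cyclic subgroup ⟨a⟩; distinct elements may generate the same one (a cyclic group of order d has φ(d) generators).
Cyclic subgroups by order — order 1: 1; order 2: 1; order 3: 1; order 4: 1; order 6: 1; order 8: 1; order 12: 1; order 24: 1.
Total: 8.

8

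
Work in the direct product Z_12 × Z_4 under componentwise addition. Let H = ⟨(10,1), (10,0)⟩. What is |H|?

24

|⟨(10,1)⟩| = 12 and |⟨(10,0)⟩| = 6, so |H| is a multiple of lcm(12, 6) = 12 and divides |G| = 48.
Closing under the operation: H = {(0,0), (0,1), (0,2), (0,3), (2,0), (2,1), (2,2), (2,3), (4,0), (4,1), (4,2), (4,3), (6,0), (6,1), (6,2), (6,3), (8,0), (8,1), (8,2), (8,3), (10,0), (10,1), (10,2), (10,3)}, so |H| = 24.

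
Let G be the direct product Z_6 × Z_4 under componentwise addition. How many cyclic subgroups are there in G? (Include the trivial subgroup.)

A cyclic subgroup of order d is generated by each of its φ(d) elements of order d, so the cyclic subgroups of order d number (#elements of order d)/φ(d).
Cyclic subgroups by order — order 1: 1; order 2: 3; order 3: 1; order 4: 2; order 6: 3; order 12: 2.
Total: 12.

12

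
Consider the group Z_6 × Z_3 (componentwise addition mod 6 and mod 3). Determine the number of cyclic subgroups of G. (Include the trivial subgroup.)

Each element a generates a cyclic subgroup ⟨a⟩; distinct elements may generate the same one (a cyclic group of order d has φ(d) generators).
Cyclic subgroups by order — order 1: 1; order 2: 1; order 3: 4; order 6: 4.
Total: 10.

10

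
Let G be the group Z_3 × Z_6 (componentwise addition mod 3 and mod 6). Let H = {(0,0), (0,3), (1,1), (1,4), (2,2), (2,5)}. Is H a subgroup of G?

|H| = 6 divides |G| = 18, consistent with Lagrange.
H contains the identity, every element's inverse is in H, and H is closed under +: it is a subgroup.
In fact H = ⟨(2,5)⟩.

Yes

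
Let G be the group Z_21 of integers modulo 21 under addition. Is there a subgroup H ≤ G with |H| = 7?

Yes

7 | 21. A subgroup of order 7 is {0, 3, 6, 9, 12, 15, 18}.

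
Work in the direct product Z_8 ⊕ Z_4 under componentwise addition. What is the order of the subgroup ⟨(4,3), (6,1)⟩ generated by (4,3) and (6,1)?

16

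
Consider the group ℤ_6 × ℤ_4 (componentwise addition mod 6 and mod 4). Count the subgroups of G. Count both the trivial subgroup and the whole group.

16

|G| = 24, so by Lagrange every subgroup order divides 24. Divisors: 1, 2, 3, 4, 6, 8, 12, 24.
Subgroups by order — order 1: 1; order 2: 3; order 3: 1; order 4: 3; order 6: 3; order 8: 1; order 12: 3; order 24: 1.
Total: 1 + 3 + 1 + 3 + 3 + 1 + 3 + 1 = 16.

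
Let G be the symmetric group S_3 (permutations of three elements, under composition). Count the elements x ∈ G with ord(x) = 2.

3

The elements of order 2 are: (2 3), (1 2), (1 3).
That's 3.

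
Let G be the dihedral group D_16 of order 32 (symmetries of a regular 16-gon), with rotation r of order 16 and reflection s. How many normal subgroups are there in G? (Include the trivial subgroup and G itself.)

8

G has 36 subgroups. Checking conjugation-invariance by order — order 1: 1/1 normal; order 2: 1/17 normal; order 4: 1/9 normal; order 8: 1/5 normal; order 16: 3/3 normal; order 32: 1/1 normal.
Total normal subgroups: 8.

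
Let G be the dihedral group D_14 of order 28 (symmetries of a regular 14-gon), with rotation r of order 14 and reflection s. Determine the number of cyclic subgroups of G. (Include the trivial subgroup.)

18

A cyclic subgroup of order d is generated by each of its φ(d) elements of order d, so the cyclic subgroups of order d number (#elements of order d)/φ(d).
Cyclic subgroups by order — order 1: 1; order 2: 15; order 7: 1; order 14: 1.
Total: 18.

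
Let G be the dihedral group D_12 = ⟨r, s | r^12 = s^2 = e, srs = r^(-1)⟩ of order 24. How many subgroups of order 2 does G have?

|G| = 24 and 2 | 24, so subgroups of order 2 are possible by Lagrange.
The subgroups of order 2 are: {e, r^10s}; {e, r^11s}; {e, r^2s}; {e, r^3s}; … (13 in all).
So G has 13 subgroups of order 2.

13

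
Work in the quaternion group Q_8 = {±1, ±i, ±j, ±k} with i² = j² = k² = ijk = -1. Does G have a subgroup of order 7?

No

7 does not divide |G| = 8, so by Lagrange no subgroup of order 7 exists.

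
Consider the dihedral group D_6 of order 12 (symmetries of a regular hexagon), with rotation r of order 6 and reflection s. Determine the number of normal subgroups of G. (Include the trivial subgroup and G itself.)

G has 16 subgroups. Checking conjugation-invariance by order — order 1: 1/1 normal; order 2: 1/7 normal; order 3: 1/1 normal; order 4: 0/3 normal; order 6: 3/3 normal; order 12: 1/1 normal.
Total normal subgroups: 7.

7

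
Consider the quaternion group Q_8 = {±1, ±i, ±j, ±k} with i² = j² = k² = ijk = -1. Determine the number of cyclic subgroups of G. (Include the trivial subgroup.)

5

Group the elements of G by the cyclic subgroup they generate; each cyclic subgroup of order d accounts for φ(d) elements.
Cyclic subgroups by order — order 1: 1; order 2: 1; order 4: 3.
Total: 5.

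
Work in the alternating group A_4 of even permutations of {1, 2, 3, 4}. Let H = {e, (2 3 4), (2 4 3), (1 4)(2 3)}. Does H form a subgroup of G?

Closure fails: (2 4 3) ∘ (1 4)(2 3) = (1 3 4) ∉ H. So H is not a subgroup.

No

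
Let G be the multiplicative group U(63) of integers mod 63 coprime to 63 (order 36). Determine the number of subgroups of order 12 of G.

4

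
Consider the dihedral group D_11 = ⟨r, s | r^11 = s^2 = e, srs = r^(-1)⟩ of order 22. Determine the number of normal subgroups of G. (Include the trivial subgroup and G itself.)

G has 14 subgroups. Checking conjugation-invariance by order — order 1: 1/1 normal; order 2: 0/11 normal; order 11: 1/1 normal; order 22: 1/1 normal.
Total normal subgroups: 3.

3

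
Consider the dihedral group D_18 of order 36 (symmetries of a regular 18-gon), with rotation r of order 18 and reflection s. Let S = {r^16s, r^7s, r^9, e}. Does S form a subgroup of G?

Yes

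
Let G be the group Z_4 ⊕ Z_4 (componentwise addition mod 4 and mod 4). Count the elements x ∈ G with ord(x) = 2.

3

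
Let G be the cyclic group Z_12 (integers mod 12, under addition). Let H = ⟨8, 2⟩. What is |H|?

|⟨8⟩| = 3 and |⟨2⟩| = 6, so |H| is a multiple of lcm(3, 6) = 6 and divides |G| = 12.
Closing under the operation: H = {0, 2, 4, 6, 8, 10}, so |H| = 6.

6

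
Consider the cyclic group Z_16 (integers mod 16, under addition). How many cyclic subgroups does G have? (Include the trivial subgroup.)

Group the elements of G by the cyclic subgroup they generate; each cyclic subgroup of order d accounts for φ(d) elements.
Cyclic subgroups by order — order 1: 1; order 2: 1; order 4: 1; order 8: 1; order 16: 1.
Total: 5.

5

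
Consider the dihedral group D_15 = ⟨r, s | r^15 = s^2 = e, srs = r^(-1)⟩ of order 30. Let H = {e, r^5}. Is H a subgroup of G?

r^5 ∈ H but its inverse r^10 ∉ H, so H is not a subgroup.

No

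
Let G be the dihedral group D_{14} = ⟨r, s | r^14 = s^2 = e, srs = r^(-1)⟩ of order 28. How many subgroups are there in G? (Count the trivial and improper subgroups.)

28

|G| = 28, so by Lagrange every subgroup order divides 28. Divisors: 1, 2, 4, 7, 14, 28.
Subgroups by order — order 1: 1; order 2: 15; order 4: 7; order 7: 1; order 14: 3; order 28: 1.
Total: 1 + 15 + 7 + 1 + 3 + 1 = 28.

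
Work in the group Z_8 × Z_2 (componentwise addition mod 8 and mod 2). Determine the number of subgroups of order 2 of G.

3

|G| = 16 and 2 | 16, so subgroups of order 2 are possible by Lagrange.
The subgroups of order 2 are: {(0,0), (0,1)}; {(0,0), (4,0)}; {(0,0), (4,1)}.
So G has 3 subgroups of order 2.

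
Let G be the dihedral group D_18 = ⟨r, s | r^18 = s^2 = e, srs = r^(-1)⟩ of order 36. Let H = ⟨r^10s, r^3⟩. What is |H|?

12

|⟨r^10s⟩| = 2 and |⟨r^3⟩| = 6, so |H| is a multiple of lcm(2, 6) = 6 and divides |G| = 36.
Closing under the operation: H = {e, r^3, r^6, r^9, r^12, r^15, rs, r^4s, r^7s, r^10s, r^13s, r^16s}, so |H| = 12.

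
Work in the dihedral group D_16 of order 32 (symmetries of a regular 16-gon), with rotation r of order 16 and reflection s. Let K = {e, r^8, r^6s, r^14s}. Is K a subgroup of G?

|K| = 4 divides |G| = 32, consistent with Lagrange.
K contains the identity, every element's inverse is in K, and K is closed under ·: it is a subgroup.

Yes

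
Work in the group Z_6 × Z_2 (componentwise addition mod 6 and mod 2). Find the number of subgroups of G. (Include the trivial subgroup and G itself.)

|G| = 12, so by Lagrange every subgroup order divides 12. Divisors: 1, 2, 3, 4, 6, 12.
Subgroups by order — order 1: 1; order 2: 3; order 3: 1; order 4: 1; order 6: 3; order 12: 1.
Total: 1 + 3 + 1 + 1 + 3 + 1 = 10.

10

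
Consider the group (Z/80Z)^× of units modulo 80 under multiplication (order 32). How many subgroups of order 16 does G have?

|G| = 32 and 16 | 32, so subgroups of order 16 are possible by Lagrange.
The subgroups of order 16 are: {1, 7, 9, 11, 13, 19, 23, 37, 41, 47, 49, 51, 53, 59, 63, 77}; {1, 3, 9, 11, 17, 19, 27, 33, 41, 43, 49, 51, 57, 59, 67, 73}; {1, 9, 11, 19, 21, 29, 31, 39, 41, 49, 51, 59, 61, 69, 71, 79}; {1, 9, 13, 17, 21, 29, 33, 37, 41, 49, 53, 57, 61, 69, 73, 77}; … (7 in all).
So G has 7 subgroups of order 16.

7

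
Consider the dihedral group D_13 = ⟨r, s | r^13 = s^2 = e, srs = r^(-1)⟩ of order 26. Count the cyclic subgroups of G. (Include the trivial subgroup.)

15

A cyclic subgroup of order d is generated by each of its φ(d) elements of order d, so the cyclic subgroups of order d number (#elements of order d)/φ(d).
Cyclic subgroups by order — order 1: 1; order 2: 13; order 13: 1.
Total: 15.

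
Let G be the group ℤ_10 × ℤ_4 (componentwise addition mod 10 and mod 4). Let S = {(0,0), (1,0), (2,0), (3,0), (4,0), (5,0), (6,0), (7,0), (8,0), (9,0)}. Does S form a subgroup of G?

Yes

|S| = 10 divides |G| = 40, consistent with Lagrange.
S contains the identity, every element's inverse is in S, and S is closed under +: it is a subgroup.
In fact S = ⟨(9,0)⟩.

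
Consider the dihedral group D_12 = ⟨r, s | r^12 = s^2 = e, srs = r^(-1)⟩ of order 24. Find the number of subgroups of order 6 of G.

5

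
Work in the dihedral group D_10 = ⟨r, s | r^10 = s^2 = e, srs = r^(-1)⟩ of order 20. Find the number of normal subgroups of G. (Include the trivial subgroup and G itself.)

G has 22 subgroups. Checking conjugation-invariance by order — order 1: 1/1 normal; order 2: 1/11 normal; order 4: 0/5 normal; order 5: 1/1 normal; order 10: 3/3 normal; order 20: 1/1 normal.
Total normal subgroups: 7.

7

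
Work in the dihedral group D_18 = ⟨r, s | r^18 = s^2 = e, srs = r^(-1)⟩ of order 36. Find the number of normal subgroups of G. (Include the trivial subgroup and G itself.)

G has 45 subgroups. Checking conjugation-invariance by order — order 1: 1/1 normal; order 2: 1/19 normal; order 3: 1/1 normal; order 4: 0/9 normal; order 6: 1/7 normal; order 9: 1/1 normal; order 12: 0/3 normal; order 18: 3/3 normal; order 36: 1/1 normal.
Total normal subgroups: 9.

9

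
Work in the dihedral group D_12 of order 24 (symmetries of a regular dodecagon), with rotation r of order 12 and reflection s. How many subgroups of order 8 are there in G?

|G| = 24 and 8 | 24, so subgroups of order 8 are possible by Lagrange.
The subgroups of order 8 are: {e, r^3, r^6, r^9, rs, r^4s, r^7s, r^10s}; {e, r^3, r^6, r^9, r^2s, r^5s, r^8s, r^11s}; {e, r^3, r^6, r^9, s, r^3s, r^6s, r^9s}.
So G has 3 subgroups of order 8.

3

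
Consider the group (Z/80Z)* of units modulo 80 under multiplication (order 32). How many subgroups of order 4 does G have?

19

|G| = 32 and 4 | 32, so subgroups of order 4 are possible by Lagrange.
The subgroups of order 4 are: {1, 11, 41, 51}; {1, 9, 13, 37}; {1, 17, 33, 49}; {1, 19, 41, 59}; … (19 in all).
So G has 19 subgroups of order 4.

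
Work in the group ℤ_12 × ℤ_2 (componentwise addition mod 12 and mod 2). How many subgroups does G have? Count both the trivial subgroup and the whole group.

|G| = 24, so by Lagrange every subgroup order divides 24. Divisors: 1, 2, 3, 4, 6, 8, 12, 24.
Subgroups by order — order 1: 1; order 2: 3; order 3: 1; order 4: 3; order 6: 3; order 8: 1; order 12: 3; order 24: 1.
Total: 1 + 3 + 1 + 3 + 3 + 1 + 3 + 1 = 16.

16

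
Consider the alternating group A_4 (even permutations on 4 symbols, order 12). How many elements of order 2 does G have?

3

The elements of order 2 are: (1 2)(3 4), (1 3)(2 4), (1 4)(2 3).
That's 3.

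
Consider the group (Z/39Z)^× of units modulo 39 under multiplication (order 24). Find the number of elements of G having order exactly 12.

8

The elements of order 12 are: 2, 7, 11, 19, 20, 28, 32, 37.
That's 8.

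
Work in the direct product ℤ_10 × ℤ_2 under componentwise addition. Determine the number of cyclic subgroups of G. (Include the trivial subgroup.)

8

A cyclic subgroup of order d is generated by each of its φ(d) elements of order d, so the cyclic subgroups of order d number (#elements of order d)/φ(d).
Cyclic subgroups by order — order 1: 1; order 2: 3; order 5: 1; order 10: 3.
Total: 8.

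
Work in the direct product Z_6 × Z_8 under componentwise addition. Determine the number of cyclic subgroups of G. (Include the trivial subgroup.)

16

Each element a generates a cyclic subgroup ⟨a⟩; distinct elements may generate the same one (a cyclic group of order d has φ(d) generators).
Cyclic subgroups by order — order 1: 1; order 2: 3; order 3: 1; order 4: 2; order 6: 3; order 8: 2; order 12: 2; order 24: 2.
Total: 16.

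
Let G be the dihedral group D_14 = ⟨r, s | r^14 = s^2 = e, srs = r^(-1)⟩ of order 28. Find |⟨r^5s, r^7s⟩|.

14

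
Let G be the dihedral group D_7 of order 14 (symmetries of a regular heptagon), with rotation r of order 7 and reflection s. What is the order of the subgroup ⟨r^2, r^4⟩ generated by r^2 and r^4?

|⟨r^2⟩| = 7 and |⟨r^4⟩| = 7, so |H| is a multiple of lcm(7, 7) = 7 and divides |G| = 14.
Closing under the operation: H = {e, r, r^2, r^3, r^4, r^5, r^6}, so |H| = 7.

7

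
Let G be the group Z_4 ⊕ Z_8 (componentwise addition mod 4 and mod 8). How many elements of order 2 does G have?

An element (a,b) has order lcm(ord(a), ord(b)); count pairs with lcm equal to 2.
Enumerating gives 3 such elements.

3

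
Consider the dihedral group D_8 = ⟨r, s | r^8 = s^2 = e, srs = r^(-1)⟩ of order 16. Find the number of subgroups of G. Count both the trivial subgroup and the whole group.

|G| = 16, so by Lagrange every subgroup order divides 16. Divisors: 1, 2, 4, 8, 16.
Subgroups by order — order 1: 1; order 2: 9; order 4: 5; order 8: 3; order 16: 1.
Total: 1 + 9 + 5 + 3 + 1 = 19.

19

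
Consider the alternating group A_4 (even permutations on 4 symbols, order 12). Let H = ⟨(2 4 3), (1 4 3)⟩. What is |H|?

|⟨(2 4 3)⟩| = 3 and |⟨(1 4 3)⟩| = 3, so |H| is a multiple of lcm(3, 3) = 3 and divides |G| = 12.
Closing {(2 4 3), (1 4 3)} under the group operation gives all of G, so |H| = 12.

12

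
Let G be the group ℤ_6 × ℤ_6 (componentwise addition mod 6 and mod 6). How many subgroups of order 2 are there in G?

|G| = 36 and 2 | 36, so subgroups of order 2 are possible by Lagrange.
The subgroups of order 2 are: {(0,0), (0,3)}; {(0,0), (3,0)}; {(0,0), (3,3)}.
So G has 3 subgroups of order 2.

3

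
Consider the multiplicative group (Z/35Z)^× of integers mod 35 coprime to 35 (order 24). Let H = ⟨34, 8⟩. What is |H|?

8

|⟨34⟩| = 2 and |⟨8⟩| = 4, so |H| is a multiple of lcm(2, 4) = 4 and divides |G| = 24.
Closing under the operation: H = {1, 6, 8, 13, 22, 27, 29, 34}, so |H| = 8.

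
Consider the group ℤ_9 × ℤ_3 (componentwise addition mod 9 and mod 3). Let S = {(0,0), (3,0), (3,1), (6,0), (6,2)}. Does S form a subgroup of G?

|S| = 5 does not divide |G| = 27, so by Lagrange S is not a subgroup.

No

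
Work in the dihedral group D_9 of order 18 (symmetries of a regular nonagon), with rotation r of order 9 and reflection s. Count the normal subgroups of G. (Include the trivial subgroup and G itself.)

4

G has 16 subgroups. Checking conjugation-invariance by order — order 1: 1/1 normal; order 2: 0/9 normal; order 3: 1/1 normal; order 6: 0/3 normal; order 9: 1/1 normal; order 18: 1/1 normal.
Total normal subgroups: 4.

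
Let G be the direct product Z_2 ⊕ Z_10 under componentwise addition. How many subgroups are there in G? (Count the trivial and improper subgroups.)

10

|G| = 20, so by Lagrange every subgroup order divides 20. Divisors: 1, 2, 4, 5, 10, 20.
Subgroups by order — order 1: 1; order 2: 3; order 4: 1; order 5: 1; order 10: 3; order 20: 1.
Total: 1 + 3 + 1 + 1 + 3 + 1 = 10.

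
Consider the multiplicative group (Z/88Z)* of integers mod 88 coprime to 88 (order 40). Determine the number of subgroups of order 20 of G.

|G| = 40 and 20 | 40, so subgroups of order 20 are possible by Lagrange.
The subgroups of order 20 are: {1, 9, 13, 15, 19, 21, 23, 25, 29, 31, 35, 43, 47, 49, 51, 61, 71, 81, 83, 85}; {1, 5, 9, 13, 17, 21, 25, 29, 37, 41, 45, 49, 53, 57, 61, 65, 69, 73, 81, 85}; {1, 3, 7, 9, 13, 21, 25, 27, 29, 39, 49, 59, 61, 63, 67, 75, 79, 81, 85, 87}; {1, 7, 9, 15, 17, 23, 25, 31, 39, 41, 47, 49, 57, 63, 65, 71, 73, 79, 81, 87}; … (7 in all).
So G has 7 subgroups of order 20.

7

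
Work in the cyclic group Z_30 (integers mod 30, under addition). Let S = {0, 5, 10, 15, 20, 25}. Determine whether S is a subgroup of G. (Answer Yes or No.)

Yes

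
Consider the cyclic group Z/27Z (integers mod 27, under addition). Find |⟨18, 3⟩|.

|⟨18⟩| = 3 and |⟨3⟩| = 9, so |H| is a multiple of lcm(3, 9) = 9 and divides |G| = 27.
Closing under the operation: H = {0, 3, 6, 9, 12, 15, 18, 21, 24}, so |H| = 9.

9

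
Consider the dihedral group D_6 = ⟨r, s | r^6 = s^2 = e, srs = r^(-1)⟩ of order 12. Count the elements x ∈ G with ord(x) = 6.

The elements of order 6 are: r, r^5.
That's 2.

2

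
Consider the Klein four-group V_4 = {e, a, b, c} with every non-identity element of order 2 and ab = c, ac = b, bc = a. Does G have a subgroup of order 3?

No

3 does not divide |G| = 4, so by Lagrange no subgroup of order 3 exists.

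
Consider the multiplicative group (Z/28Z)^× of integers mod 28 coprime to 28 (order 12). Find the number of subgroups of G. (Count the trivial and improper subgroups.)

10

|G| = 12, so by Lagrange every subgroup order divides 12. Divisors: 1, 2, 3, 4, 6, 12.
Subgroups by order — order 1: 1; order 2: 3; order 3: 1; order 4: 1; order 6: 3; order 12: 1.
Total: 1 + 3 + 1 + 1 + 3 + 1 = 10.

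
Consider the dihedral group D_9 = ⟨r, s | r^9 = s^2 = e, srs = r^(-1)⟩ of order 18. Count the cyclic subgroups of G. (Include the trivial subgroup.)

Each element a generates a cyclic subgroup ⟨a⟩; distinct elements may generate the same one (a cyclic group of order d has φ(d) generators).
Cyclic subgroups by order — order 1: 1; order 2: 9; order 3: 1; order 9: 1.
Total: 12.

12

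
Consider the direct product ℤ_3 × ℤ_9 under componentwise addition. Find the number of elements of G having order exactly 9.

An element (a,b) has order lcm(ord(a), ord(b)); count pairs with lcm equal to 9.
Enumerating gives 18 such elements.

18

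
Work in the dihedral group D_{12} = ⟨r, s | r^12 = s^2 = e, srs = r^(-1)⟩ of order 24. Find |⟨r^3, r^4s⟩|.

8

|⟨r^3⟩| = 4 and |⟨r^4s⟩| = 2, so |H| is a multiple of lcm(4, 2) = 4 and divides |G| = 24.
Closing under the operation: H = {e, r^3, r^6, r^9, rs, r^4s, r^7s, r^10s}, so |H| = 8.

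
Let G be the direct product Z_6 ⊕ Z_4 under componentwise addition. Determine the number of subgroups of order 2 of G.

|G| = 24 and 2 | 24, so subgroups of order 2 are possible by Lagrange.
The subgroups of order 2 are: {(0,0), (0,2)}; {(0,0), (3,0)}; {(0,0), (3,2)}.
So G has 3 subgroups of order 2.

3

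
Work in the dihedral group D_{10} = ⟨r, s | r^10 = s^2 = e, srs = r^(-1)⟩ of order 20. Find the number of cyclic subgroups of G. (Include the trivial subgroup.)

14

Group the elements of G by the cyclic subgroup they generate; each cyclic subgroup of order d accounts for φ(d) elements.
Cyclic subgroups by order — order 1: 1; order 2: 11; order 5: 1; order 10: 1.
Total: 14.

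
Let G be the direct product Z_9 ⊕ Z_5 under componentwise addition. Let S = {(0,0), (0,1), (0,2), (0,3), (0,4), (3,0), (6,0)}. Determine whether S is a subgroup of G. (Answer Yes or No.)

|S| = 7 does not divide |G| = 45, so by Lagrange S is not a subgroup.

No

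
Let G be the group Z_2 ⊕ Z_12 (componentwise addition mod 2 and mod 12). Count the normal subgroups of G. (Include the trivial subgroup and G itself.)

G is abelian, so every subgroup is normal.
G has 16 subgroups in total, hence 16 normal subgroups.

16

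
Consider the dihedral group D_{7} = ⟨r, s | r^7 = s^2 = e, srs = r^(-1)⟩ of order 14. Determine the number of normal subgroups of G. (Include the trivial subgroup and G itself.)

3

G has 10 subgroups. Checking conjugation-invariance by order — order 1: 1/1 normal; order 2: 0/7 normal; order 7: 1/1 normal; order 14: 1/1 normal.
Total normal subgroups: 3.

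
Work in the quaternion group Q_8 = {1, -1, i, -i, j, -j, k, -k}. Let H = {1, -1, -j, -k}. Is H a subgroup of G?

No

-k ∈ H but its inverse k ∉ H, so H is not a subgroup.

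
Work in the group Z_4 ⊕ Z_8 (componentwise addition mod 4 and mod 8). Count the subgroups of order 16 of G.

|G| = 32 and 16 | 32, so subgroups of order 16 are possible by Lagrange.
The subgroups of order 16 are: {(0,0), (0,1), (0,2), (0,3), (0,4), (0,5), (0,6), (0,7), (2,0), (2,1), (2,2), (2,3), (2,4), (2,5), (2,6), (2,7)}; {(0,0), (0,2), (0,4), (0,6), (1,0), (1,2), (1,4), (1,6), (2,0), (2,2), (2,4), (2,6), (3,0), (3,2), (3,4), (3,6)}; {(0,0), (0,2), (0,4), (0,6), (1,1), (1,3), (1,5), (1,7), (2,0), (2,2), (2,4), (2,6), (3,1), (3,3), (3,5), (3,7)}.
So G has 3 subgroups of order 16.

3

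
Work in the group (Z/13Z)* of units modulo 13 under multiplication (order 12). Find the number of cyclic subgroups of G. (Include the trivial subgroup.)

6

A cyclic subgroup of order d is generated by each of its φ(d) elements of order d, so the cyclic subgroups of order d number (#elements of order d)/φ(d).
Cyclic subgroups by order — order 1: 1; order 2: 1; order 3: 1; order 4: 1; order 6: 1; order 12: 1.
Total: 6.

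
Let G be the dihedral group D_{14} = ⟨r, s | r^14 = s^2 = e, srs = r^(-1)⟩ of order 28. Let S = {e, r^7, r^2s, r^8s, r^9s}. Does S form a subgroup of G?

|S| = 5 does not divide |G| = 28, so by Lagrange S is not a subgroup.

No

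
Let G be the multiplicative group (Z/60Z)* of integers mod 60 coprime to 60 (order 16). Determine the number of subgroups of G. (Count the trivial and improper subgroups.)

27

|G| = 16, so by Lagrange every subgroup order divides 16. Divisors: 1, 2, 4, 8, 16.
Subgroups by order — order 1: 1; order 2: 7; order 4: 11; order 8: 7; order 16: 1.
Total: 1 + 7 + 11 + 7 + 1 = 27.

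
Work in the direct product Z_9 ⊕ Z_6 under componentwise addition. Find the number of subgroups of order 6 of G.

|G| = 54 and 6 | 54, so subgroups of order 6 are possible by Lagrange.
The subgroups of order 6 are: {(0,0), (0,1), (0,2), (0,3), (0,4), (0,5)}; {(0,0), (0,3), (3,0), (3,3), (6,0), (6,3)}; {(0,0), (0,3), (3,1), (3,4), (6,2), (6,5)}; {(0,0), (0,3), (3,2), (3,5), (6,1), (6,4)}.
So G has 4 subgroups of order 6.

4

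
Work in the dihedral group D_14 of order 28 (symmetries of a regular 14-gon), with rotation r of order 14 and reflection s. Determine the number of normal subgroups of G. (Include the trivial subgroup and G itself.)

7

G has 28 subgroups. Checking conjugation-invariance by order — order 1: 1/1 normal; order 2: 1/15 normal; order 4: 0/7 normal; order 7: 1/1 normal; order 14: 3/3 normal; order 28: 1/1 normal.
Total normal subgroups: 7.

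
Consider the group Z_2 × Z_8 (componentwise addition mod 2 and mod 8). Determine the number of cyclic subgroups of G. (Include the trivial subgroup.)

8

Group the elements of G by the cyclic subgroup they generate; each cyclic subgroup of order d accounts for φ(d) elements.
Cyclic subgroups by order — order 1: 1; order 2: 3; order 4: 2; order 8: 2.
Total: 8.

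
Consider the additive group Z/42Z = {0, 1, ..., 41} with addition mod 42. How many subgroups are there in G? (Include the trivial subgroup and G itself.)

A cyclic group of order 42 has exactly one subgroup for each divisor of 42.
Divisors of 42: 1, 2, 3, 6, 7, 14, 21, 42.
So Z/42Z has 8 subgroups.

8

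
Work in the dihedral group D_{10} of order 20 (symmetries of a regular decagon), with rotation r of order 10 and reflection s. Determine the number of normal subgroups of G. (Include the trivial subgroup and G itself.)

7

G has 22 subgroups. Checking conjugation-invariance by order — order 1: 1/1 normal; order 2: 1/11 normal; order 4: 0/5 normal; order 5: 1/1 normal; order 10: 3/3 normal; order 20: 1/1 normal.
Total normal subgroups: 7.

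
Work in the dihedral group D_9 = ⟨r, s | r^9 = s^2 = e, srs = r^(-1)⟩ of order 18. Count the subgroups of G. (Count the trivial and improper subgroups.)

|G| = 18, so by Lagrange every subgroup order divides 18. Divisors: 1, 2, 3, 6, 9, 18.
Subgroups by order — order 1: 1; order 2: 9; order 3: 1; order 6: 3; order 9: 1; order 18: 1.
Total: 1 + 9 + 1 + 3 + 1 + 1 = 16.

16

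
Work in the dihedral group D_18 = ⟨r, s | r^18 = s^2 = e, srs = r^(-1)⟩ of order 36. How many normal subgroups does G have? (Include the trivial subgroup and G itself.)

9

G has 45 subgroups. Checking conjugation-invariance by order — order 1: 1/1 normal; order 2: 1/19 normal; order 3: 1/1 normal; order 4: 0/9 normal; order 6: 1/7 normal; order 9: 1/1 normal; order 12: 0/3 normal; order 18: 3/3 normal; order 36: 1/1 normal.
Total normal subgroups: 9.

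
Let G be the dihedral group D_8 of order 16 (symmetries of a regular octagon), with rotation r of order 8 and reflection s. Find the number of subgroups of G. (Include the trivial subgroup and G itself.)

|G| = 16, so by Lagrange every subgroup order divides 16. Divisors: 1, 2, 4, 8, 16.
Subgroups by order — order 1: 1; order 2: 9; order 4: 5; order 8: 3; order 16: 1.
Total: 1 + 9 + 5 + 3 + 1 = 19.

19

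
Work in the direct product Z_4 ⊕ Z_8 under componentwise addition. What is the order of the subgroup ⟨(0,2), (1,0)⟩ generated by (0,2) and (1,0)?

|⟨(0,2)⟩| = 4 and |⟨(1,0)⟩| = 4, so |H| is a multiple of lcm(4, 4) = 4 and divides |G| = 32.
Closing under the operation: H = {(0,0), (0,2), (0,4), (0,6), (1,0), (1,2), (1,4), (1,6), (2,0), (2,2), (2,4), (2,6), (3,0), (3,2), (3,4), (3,6)}, so |H| = 16.

16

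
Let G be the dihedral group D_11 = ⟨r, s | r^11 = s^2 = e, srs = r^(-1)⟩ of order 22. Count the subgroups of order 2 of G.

11

|G| = 22 and 2 | 22, so subgroups of order 2 are possible by Lagrange.
The subgroups of order 2 are: {e, r^10s}; {e, r^2s}; {e, r^3s}; {e, r^4s}; … (11 in all).
So G has 11 subgroups of order 2.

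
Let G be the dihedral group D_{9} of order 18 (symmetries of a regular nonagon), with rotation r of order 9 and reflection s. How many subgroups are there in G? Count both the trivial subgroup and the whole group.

|G| = 18, so by Lagrange every subgroup order divides 18. Divisors: 1, 2, 3, 6, 9, 18.
Subgroups by order — order 1: 1; order 2: 9; order 3: 1; order 6: 3; order 9: 1; order 18: 1.
Total: 1 + 9 + 1 + 3 + 1 + 1 = 16.

16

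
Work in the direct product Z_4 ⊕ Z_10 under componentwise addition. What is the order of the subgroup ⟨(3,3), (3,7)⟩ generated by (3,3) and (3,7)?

20

|⟨(3,3)⟩| = 20 and |⟨(3,7)⟩| = 20, so |H| is a multiple of lcm(20, 20) = 20 and divides |G| = 40.
Closing under the operation: H = {(0,0), (0,2), (0,4), (0,6), (0,8), (1,1), (1,3), (1,5), (1,7), (1,9), (2,0), (2,2), (2,4), (2,6), (2,8), (3,1), (3,3), (3,5), (3,7), (3,9)}, so |H| = 20.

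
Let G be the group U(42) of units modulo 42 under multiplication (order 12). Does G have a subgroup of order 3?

3 | 12. A subgroup of order 3 is {1, 25, 37}.

Yes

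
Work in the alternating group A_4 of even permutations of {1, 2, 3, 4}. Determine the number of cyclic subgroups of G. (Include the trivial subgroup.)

8

Each element a generates a cyclic subgroup ⟨a⟩; distinct elements may generate the same one (a cyclic group of order d has φ(d) generators).
Cyclic subgroups by order — order 1: 1; order 2: 3; order 3: 4.
Total: 8.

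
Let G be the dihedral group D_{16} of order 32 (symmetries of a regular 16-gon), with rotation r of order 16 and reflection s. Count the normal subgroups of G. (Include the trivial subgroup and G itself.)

8

G has 36 subgroups. Checking conjugation-invariance by order — order 1: 1/1 normal; order 2: 1/17 normal; order 4: 1/9 normal; order 8: 1/5 normal; order 16: 3/3 normal; order 32: 1/1 normal.
Total normal subgroups: 8.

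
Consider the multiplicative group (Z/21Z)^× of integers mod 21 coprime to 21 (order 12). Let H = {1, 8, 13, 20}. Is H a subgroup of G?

Yes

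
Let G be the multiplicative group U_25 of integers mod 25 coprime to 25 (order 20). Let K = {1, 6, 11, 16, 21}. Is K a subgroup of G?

|K| = 5 divides |G| = 20, consistent with Lagrange.
K contains the identity, every element's inverse is in K, and K is closed under ·: it is a subgroup.
In fact K = ⟨16⟩.

Yes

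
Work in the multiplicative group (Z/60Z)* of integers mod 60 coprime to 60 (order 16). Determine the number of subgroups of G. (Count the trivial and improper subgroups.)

27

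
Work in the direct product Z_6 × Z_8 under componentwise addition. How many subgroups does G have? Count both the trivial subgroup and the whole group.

22

|G| = 48, so by Lagrange every subgroup order divides 48. Divisors: 1, 2, 3, 4, 6, 8, 12, 16, 24, 48.
Subgroups by order — order 1: 1; order 2: 3; order 3: 1; order 4: 3; order 6: 3; order 8: 3; order 12: 3; order 16: 1; order 24: 3; order 48: 1.
Total: 1 + 3 + 1 + 3 + 3 + 3 + 3 + 1 + 3 + 1 = 22.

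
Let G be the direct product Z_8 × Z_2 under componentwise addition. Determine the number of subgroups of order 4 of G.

3

|G| = 16 and 4 | 16, so subgroups of order 4 are possible by Lagrange.
The subgroups of order 4 are: {(0,0), (0,1), (4,0), (4,1)}; {(0,0), (2,0), (4,0), (6,0)}; {(0,0), (2,1), (4,0), (6,1)}.
So G has 3 subgroups of order 4.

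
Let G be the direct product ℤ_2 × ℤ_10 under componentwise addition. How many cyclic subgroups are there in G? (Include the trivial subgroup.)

8

A cyclic subgroup of order d is generated by each of its φ(d) elements of order d, so the cyclic subgroups of order d number (#elements of order d)/φ(d).
Cyclic subgroups by order — order 1: 1; order 2: 3; order 5: 1; order 10: 3.
Total: 8.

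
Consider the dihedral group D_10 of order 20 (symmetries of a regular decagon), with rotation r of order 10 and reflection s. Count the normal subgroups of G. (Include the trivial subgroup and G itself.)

G has 22 subgroups. Checking conjugation-invariance by order — order 1: 1/1 normal; order 2: 1/11 normal; order 4: 0/5 normal; order 5: 1/1 normal; order 10: 3/3 normal; order 20: 1/1 normal.
Total normal subgroups: 7.

7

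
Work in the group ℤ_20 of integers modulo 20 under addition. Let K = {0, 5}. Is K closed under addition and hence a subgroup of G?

5 ∈ K but its inverse 15 ∉ K, so K is not a subgroup.

No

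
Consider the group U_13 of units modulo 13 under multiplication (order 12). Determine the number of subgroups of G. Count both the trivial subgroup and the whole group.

6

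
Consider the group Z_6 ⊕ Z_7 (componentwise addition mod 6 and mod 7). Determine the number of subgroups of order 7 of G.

1

|G| = 42 and 7 | 42, so subgroups of order 7 are possible by Lagrange.
The subgroups of order 7 are: {(0,0), (0,1), (0,2), (0,3), (0,4), (0,5), (0,6)}.
So G has 1 subgroup of order 7.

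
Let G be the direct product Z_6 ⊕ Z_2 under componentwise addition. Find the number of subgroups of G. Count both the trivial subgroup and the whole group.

10

|G| = 12, so by Lagrange every subgroup order divides 12. Divisors: 1, 2, 3, 4, 6, 12.
Subgroups by order — order 1: 1; order 2: 3; order 3: 1; order 4: 1; order 6: 3; order 12: 1.
Total: 1 + 3 + 1 + 1 + 3 + 1 = 10.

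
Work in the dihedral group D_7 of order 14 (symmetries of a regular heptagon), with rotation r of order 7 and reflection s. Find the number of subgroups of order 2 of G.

|G| = 14 and 2 | 14, so subgroups of order 2 are possible by Lagrange.
The subgroups of order 2 are: {e, r^2s}; {e, r^3s}; {e, r^4s}; {e, r^5s}; … (7 in all).
So G has 7 subgroups of order 2.

7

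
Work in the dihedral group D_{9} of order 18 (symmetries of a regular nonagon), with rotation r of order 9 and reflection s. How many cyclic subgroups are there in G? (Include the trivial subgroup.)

Each element a generates a cyclic subgroup ⟨a⟩; distinct elements may generate the same one (a cyclic group of order d has φ(d) generators).
Cyclic subgroups by order — order 1: 1; order 2: 9; order 3: 1; order 9: 1.
Total: 12.

12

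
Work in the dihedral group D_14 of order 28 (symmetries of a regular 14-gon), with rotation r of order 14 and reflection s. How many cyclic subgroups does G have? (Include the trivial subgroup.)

18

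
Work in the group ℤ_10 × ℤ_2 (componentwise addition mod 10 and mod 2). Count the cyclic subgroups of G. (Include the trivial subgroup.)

A cyclic subgroup of order d is generated by each of its φ(d) elements of order d, so the cyclic subgroups of order d number (#elements of order d)/φ(d).
Cyclic subgroups by order — order 1: 1; order 2: 3; order 5: 1; order 10: 3.
Total: 8.

8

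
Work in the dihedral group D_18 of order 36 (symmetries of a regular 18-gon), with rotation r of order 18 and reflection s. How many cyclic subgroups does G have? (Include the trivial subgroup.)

A cyclic subgroup of order d is generated by each of its φ(d) elements of order d, so the cyclic subgroups of order d number (#elements of order d)/φ(d).
Cyclic subgroups by order — order 1: 1; order 2: 19; order 3: 1; order 6: 1; order 9: 1; order 18: 1.
Total: 24.

24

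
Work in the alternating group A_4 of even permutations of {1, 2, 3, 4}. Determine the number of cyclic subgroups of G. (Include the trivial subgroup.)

8

Group the elements of G by the cyclic subgroup they generate; each cyclic subgroup of order d accounts for φ(d) elements.
Cyclic subgroups by order — order 1: 1; order 2: 3; order 3: 4.
Total: 8.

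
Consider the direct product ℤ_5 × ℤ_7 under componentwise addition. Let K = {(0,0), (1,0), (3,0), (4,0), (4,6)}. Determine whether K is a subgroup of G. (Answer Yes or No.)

(4,6) ∈ K but its inverse (1,1) ∉ K, so K is not a subgroup.

No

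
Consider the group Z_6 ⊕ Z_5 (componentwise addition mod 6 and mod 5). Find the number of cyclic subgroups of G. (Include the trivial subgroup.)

8

Each element a generates a cyclic subgroup ⟨a⟩; distinct elements may generate the same one (a cyclic group of order d has φ(d) generators).
Cyclic subgroups by order — order 1: 1; order 2: 1; order 3: 1; order 5: 1; order 6: 1; order 10: 1; order 15: 1; order 30: 1.
Total: 8.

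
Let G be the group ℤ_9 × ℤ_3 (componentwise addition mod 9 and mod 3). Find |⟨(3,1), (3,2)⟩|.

|⟨(3,1)⟩| = 3 and |⟨(3,2)⟩| = 3, so |H| is a multiple of lcm(3, 3) = 3 and divides |G| = 27.
Closing under the operation: H = {(0,0), (0,1), (0,2), (3,0), (3,1), (3,2), (6,0), (6,1), (6,2)}, so |H| = 9.

9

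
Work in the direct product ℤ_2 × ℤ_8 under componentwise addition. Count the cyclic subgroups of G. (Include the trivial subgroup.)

Each element a generates a cyclic subgroup ⟨a⟩; distinct elements may generate the same one (a cyclic group of order d has φ(d) generators).
Cyclic subgroups by order — order 1: 1; order 2: 3; order 4: 2; order 8: 2.
Total: 8.

8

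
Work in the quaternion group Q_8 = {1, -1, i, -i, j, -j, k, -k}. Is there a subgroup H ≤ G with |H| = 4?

4 | 8. A subgroup of order 4 is {1, -1, i, -i}.

Yes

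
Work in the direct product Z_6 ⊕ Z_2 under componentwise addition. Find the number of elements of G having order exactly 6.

6

An element (a,b) has order lcm(ord(a), ord(b)); count pairs with lcm equal to 6.
Enumerating gives 6 such elements.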